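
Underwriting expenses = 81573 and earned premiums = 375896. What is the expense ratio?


Expense ratio = expenses / premiums
= 81573 / 375896
= 0.217


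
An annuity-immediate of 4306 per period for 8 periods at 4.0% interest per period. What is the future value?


FV = PMT * ((1+i)^n - 1) / i
= 4306 * ((1.04)^8 - 1) / 0.04
= 4306 * (1.368569 - 1) / 0.04
= 39676.4583


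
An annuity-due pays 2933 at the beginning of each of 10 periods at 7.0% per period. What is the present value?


PV_due = PMT * (1-(1+i)^(-n))/i * (1+i)
PV_immediate = 20600.1647
PV_due = 20600.1647 * 1.07
= 22042.1762


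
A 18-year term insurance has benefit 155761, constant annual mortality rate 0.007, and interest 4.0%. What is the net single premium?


NSP = benefit * sum_{k=0}^{n-1} k_p_x * q * v^(k+1)
With constant q=0.007, v=0.961538
Sum = 0.084149
NSP = 155761 * 0.084149
= 13107.1896


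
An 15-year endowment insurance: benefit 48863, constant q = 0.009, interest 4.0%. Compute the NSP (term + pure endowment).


Term component = 4623.4139
Pure endowment = 15_p_x * v^15 * benefit = 0.873182 * 0.555265 * 48863 = 23691.0798
NSP = 28314.4937


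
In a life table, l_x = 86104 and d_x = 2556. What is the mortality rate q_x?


q_x = d_x / l_x
= 2556 / 86104
= 0.0297


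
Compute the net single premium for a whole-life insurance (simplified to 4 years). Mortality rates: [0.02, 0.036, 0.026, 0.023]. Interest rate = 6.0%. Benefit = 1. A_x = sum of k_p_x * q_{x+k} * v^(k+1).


v = 0.943396
Year 0: k_p_x=1.0, q=0.02, term=0.018868
Year 1: k_p_x=0.98, q=0.036, term=0.031399
Year 2: k_p_x=0.94472, q=0.026, term=0.020623
Year 3: k_p_x=0.920157, q=0.023, term=0.016764
A_x = 0.0877


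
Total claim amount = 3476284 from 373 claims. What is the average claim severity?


severity = total / number
= 3476284 / 373
= 9319.7962


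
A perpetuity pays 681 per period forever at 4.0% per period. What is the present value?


PV = PMT / i
= 681 / 0.04
= 17025.0


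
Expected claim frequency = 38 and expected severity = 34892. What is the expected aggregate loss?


E[S] = E[N] * E[X]
= 38 * 34892
= 1.3259e+06


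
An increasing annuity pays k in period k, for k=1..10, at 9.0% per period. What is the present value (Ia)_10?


(Ia)_n = sum_{k=1}^{n} k * v^k, v = 1/(1+i)
v = 0.917431
Sum computed term by term:
(Ia)_10 = 30.7904


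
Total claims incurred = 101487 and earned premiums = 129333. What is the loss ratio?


Loss ratio = claims / premiums
= 101487 / 129333
= 0.7847


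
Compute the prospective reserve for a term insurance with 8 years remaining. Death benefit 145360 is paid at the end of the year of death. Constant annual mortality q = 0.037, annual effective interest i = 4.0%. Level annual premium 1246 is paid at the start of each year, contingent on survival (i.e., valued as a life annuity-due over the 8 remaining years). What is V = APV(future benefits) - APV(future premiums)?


v = 1/(1+i) = 0.961538
APV(future benefits) per unit = sum_{k=0}^{7} k_p_x * q * v^(k+1) = 0.22083
APV(future benefits) = 145360 * 0.22083 = 32099.8293
Life annuity-due factor ä_{x:8} = sum_{k=0}^{7} k_p_x * v^k = 6.20711
APV(future premiums) = 1246 * 6.20711 = 7734.0587
V = 32099.8293 - 7734.0587
= 24365.7706


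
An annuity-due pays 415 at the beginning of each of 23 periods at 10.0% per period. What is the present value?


PV_due = PMT * (1-(1+i)^(-n))/i * (1+i)
PV_immediate = 3686.5356
PV_due = 3686.5356 * 1.1
= 4055.1892


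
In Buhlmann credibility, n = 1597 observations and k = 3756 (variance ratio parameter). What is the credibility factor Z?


Z = n / (n + k)
= 1597 / (1597 + 3756)
= 1597 / 5353
= 0.2983


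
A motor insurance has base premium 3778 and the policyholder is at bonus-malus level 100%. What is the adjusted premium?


adjusted = base * BM_level / 100
= 3778 * 100 / 100
= 3778 * 1.0
= 3778.0


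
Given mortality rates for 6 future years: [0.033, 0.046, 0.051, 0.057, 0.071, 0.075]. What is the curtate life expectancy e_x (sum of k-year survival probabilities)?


e_x = sum_{k=1}^{n} k_p_x
k_p_x values:
  1_p_x = 0.967
  2_p_x = 0.922518
  3_p_x = 0.87547
  4_p_x = 0.825568
  5_p_x = 0.766953
  6_p_x = 0.709431
e_x = 5.0669


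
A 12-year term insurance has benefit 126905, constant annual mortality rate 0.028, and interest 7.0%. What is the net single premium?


NSP = benefit * sum_{k=0}^{n-1} k_p_x * q * v^(k+1)
With constant q=0.028, v=0.934579
Sum = 0.19549
NSP = 126905 * 0.19549
= 24808.702


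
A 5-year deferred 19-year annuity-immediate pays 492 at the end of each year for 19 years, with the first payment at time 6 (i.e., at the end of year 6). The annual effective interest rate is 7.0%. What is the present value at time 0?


PV at time 5 of the 19-year annuity-immediate:
a_n = 492 * (1-(1+0.07)^(-19))/0.07 = 5085.1129
Discount back 5 years to time 0:
PV = 5085.1129 * (1+0.07)^(-5)
= 5085.1129 * 0.712986
= 3625.6152


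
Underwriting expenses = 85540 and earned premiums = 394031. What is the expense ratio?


Expense ratio = expenses / premiums
= 85540 / 394031
= 0.2171


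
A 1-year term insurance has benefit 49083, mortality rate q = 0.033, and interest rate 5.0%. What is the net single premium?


NSP = benefit * q * v
v = 1/(1+i) = 0.952381
NSP = 49083 * 0.033 * 0.952381
= 1542.6086


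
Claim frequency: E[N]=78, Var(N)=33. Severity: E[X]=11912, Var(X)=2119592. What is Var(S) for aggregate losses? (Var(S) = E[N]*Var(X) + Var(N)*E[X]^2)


Var(S) = E[N]*Var(X) + Var(N)*E[X]^2
= 78*2119592 + 33*11912^2
= 165328176 + 4682559552
= 4.8479e+09


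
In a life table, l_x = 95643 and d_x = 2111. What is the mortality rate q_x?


q_x = d_x / l_x
= 2111 / 95643
= 0.0221


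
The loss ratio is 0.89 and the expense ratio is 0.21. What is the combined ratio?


Combined ratio = loss ratio + expense ratio
= 0.89 + 0.21
= 1.1


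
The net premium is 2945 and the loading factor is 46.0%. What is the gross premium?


Gross = net * (1 + loading)
= 2945 * (1 + 0.46)
= 2945 * 1.46
= 4299.7


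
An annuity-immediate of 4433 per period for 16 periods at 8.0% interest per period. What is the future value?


FV = PMT * ((1+i)^n - 1) / i
= 4433 * ((1.08)^16 - 1) / 0.08
= 4433 * (3.425943 - 1) / 0.08
= 134427.5467


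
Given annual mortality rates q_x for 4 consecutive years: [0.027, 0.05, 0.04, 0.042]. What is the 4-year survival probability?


p_k = 1 - q_k for each year
Survival = product of (1 - q_k)
= 0.973 * 0.95 * 0.96 * 0.958
= 0.8501


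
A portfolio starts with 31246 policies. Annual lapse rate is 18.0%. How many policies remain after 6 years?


remaining = initial * (1 - lapse)^years
= 31246 * (1 - 0.18)^6
= 31246 * 0.304007
= 9498.9925


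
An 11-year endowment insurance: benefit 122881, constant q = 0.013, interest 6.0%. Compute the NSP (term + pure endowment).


Term component = 11900.646
Pure endowment = 11_p_x * v^11 * benefit = 0.865942 * 0.526788 * 122881 = 56054.2955
NSP = 67954.9415


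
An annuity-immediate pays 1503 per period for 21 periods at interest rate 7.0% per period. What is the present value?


PV = PMT * (1 - (1+i)^(-n)) / i
= 1503 * (1 - (1+0.07)^(-21)) / 0.07
= 1503 * (1 - 0.241513) / 0.07
= 1503 * 10.835527
= 16285.7976


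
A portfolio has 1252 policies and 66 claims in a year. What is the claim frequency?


frequency = claims / policies
= 66 / 1252
= 0.0527


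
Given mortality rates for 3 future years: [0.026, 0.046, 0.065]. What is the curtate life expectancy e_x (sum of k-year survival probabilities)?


e_x = sum_{k=1}^{n} k_p_x
k_p_x values:
  1_p_x = 0.974
  2_p_x = 0.929196
  3_p_x = 0.868798
e_x = 2.772


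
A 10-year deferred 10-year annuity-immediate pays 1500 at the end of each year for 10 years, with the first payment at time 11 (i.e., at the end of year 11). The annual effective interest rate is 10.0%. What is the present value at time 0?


PV at time 10 of the 10-year annuity-immediate:
a_n = 1500 * (1-(1+0.1)^(-10))/0.1 = 9216.8507
Discount back 10 years to time 0:
PV = 9216.8507 * (1+0.1)^(-10)
= 9216.8507 * 0.385543
= 3553.4949


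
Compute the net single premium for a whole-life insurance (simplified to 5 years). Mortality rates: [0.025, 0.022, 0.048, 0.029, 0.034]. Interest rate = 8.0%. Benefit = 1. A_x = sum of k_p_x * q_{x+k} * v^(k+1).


v = 0.925926
Year 0: k_p_x=1.0, q=0.025, term=0.023148
Year 1: k_p_x=0.975, q=0.022, term=0.01839
Year 2: k_p_x=0.95355, q=0.048, term=0.036334
Year 3: k_p_x=0.90778, q=0.029, term=0.01935
Year 4: k_p_x=0.881454, q=0.034, term=0.020397
A_x = 0.1176


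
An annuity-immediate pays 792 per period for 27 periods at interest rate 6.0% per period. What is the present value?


PV = PMT * (1 - (1+i)^(-n)) / i
= 792 * (1 - (1+0.06)^(-27)) / 0.06
= 792 * (1 - 0.207368) / 0.06
= 792 * 13.210534
= 10462.743


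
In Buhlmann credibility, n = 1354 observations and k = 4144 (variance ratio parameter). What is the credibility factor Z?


Z = n / (n + k)
= 1354 / (1354 + 4144)
= 1354 / 5498
= 0.2463


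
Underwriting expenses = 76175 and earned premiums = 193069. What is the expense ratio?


Expense ratio = expenses / premiums
= 76175 / 193069
= 0.3945


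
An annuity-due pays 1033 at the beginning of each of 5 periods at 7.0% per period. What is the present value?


PV_due = PMT * (1-(1+i)^(-n))/i * (1+i)
PV_immediate = 4235.504
PV_due = 4235.504 * 1.07
= 4531.9892


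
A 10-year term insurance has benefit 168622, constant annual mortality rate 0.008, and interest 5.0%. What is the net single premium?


NSP = benefit * sum_{k=0}^{n-1} k_p_x * q * v^(k+1)
With constant q=0.008, v=0.952381
Sum = 0.059789
NSP = 168622 * 0.059789
= 10081.7101


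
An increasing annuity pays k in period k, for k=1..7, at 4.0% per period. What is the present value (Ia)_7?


(Ia)_n = sum_{k=1}^{n} k * v^k, v = 1/(1+i)
v = 0.961538
Sum computed term by term:
(Ia)_7 = 23.0678


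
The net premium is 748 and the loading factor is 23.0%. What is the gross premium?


Gross = net * (1 + loading)
= 748 * (1 + 0.23)
= 748 * 1.23
= 920.04


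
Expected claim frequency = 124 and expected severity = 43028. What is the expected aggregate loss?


E[S] = E[N] * E[X]
= 124 * 43028
= 5.3355e+06


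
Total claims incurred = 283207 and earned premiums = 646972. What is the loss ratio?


Loss ratio = claims / premiums
= 283207 / 646972
= 0.4377


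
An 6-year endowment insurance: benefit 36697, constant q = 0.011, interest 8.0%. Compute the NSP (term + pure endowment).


Term component = 1820.0256
Pure endowment = 6_p_x * v^6 * benefit = 0.935789 * 0.63017 * 36697 = 21640.4246
NSP = 23460.4502


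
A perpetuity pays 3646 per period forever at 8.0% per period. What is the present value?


PV = PMT / i
= 3646 / 0.08
= 45575.0


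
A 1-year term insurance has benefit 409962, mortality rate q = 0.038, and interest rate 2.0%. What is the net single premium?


NSP = benefit * q * v
v = 1/(1+i) = 0.980392
NSP = 409962 * 0.038 * 0.980392
= 15273.0941


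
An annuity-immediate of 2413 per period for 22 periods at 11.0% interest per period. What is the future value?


FV = PMT * ((1+i)^n - 1) / i
= 2413 * ((1.11)^22 - 1) / 0.11
= 2413 * (9.933574 - 1) / 0.11
= 195970.1288


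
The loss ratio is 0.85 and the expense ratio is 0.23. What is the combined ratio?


Combined ratio = loss ratio + expense ratio
= 0.85 + 0.23
= 1.08


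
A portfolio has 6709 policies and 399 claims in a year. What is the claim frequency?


frequency = claims / policies
= 399 / 6709
= 0.0595


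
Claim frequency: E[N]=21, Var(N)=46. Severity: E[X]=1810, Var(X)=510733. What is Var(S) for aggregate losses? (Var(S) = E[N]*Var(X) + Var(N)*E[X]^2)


Var(S) = E[N]*Var(X) + Var(N)*E[X]^2
= 21*510733 + 46*1810^2
= 10725393 + 150700600
= 1.6143e+08


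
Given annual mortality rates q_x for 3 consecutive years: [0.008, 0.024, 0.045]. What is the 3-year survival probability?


p_k = 1 - q_k for each year
Survival = product of (1 - q_k)
= 0.992 * 0.976 * 0.955
= 0.9246


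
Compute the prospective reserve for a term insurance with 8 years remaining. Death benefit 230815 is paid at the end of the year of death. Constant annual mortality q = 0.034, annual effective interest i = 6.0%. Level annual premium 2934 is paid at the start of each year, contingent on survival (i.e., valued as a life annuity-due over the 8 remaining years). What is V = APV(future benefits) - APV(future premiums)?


v = 1/(1+i) = 0.943396
APV(future benefits) per unit = sum_{k=0}^{7} k_p_x * q * v^(k+1) = 0.189626
APV(future benefits) = 230815 * 0.189626 = 43768.4769
Life annuity-due factor ä_{x:8} = sum_{k=0}^{7} k_p_x * v^k = 5.911863
APV(future premiums) = 2934 * 5.911863 = 17345.4057
V = 43768.4769 - 17345.4057
= 26423.0712


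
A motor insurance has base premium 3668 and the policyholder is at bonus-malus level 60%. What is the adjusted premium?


adjusted = base * BM_level / 100
= 3668 * 60 / 100
= 3668 * 0.6
= 2200.8


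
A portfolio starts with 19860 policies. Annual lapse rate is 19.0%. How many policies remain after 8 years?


remaining = initial * (1 - lapse)^years
= 19860 * (1 - 0.19)^8
= 19860 * 0.185302
= 3680.0981


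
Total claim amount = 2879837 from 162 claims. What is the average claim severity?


severity = total / number
= 2879837 / 162
= 17776.7716


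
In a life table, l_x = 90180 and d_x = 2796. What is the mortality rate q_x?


q_x = d_x / l_x
= 2796 / 90180
= 0.031


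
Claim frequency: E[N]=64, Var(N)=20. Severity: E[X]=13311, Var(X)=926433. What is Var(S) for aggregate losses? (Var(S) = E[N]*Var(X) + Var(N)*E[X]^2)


Var(S) = E[N]*Var(X) + Var(N)*E[X]^2
= 64*926433 + 20*13311^2
= 59291712 + 3543654420
= 3.6029e+09


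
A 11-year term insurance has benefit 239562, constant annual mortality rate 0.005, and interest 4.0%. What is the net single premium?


NSP = benefit * sum_{k=0}^{n-1} k_p_x * q * v^(k+1)
With constant q=0.005, v=0.961538
Sum = 0.042807
NSP = 239562 * 0.042807
= 10255.0133


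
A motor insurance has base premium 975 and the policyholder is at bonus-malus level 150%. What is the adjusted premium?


adjusted = base * BM_level / 100
= 975 * 150 / 100
= 975 * 1.5
= 1462.5


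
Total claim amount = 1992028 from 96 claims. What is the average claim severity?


severity = total / number
= 1992028 / 96
= 20750.2917


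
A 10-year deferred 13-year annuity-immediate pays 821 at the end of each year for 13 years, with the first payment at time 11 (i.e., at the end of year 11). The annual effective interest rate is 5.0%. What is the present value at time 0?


PV at time 10 of the 13-year annuity-immediate:
a_n = 821 * (1-(1+0.05)^(-13))/0.05 = 7712.1234
Discount back 10 years to time 0:
PV = 7712.1234 * (1+0.05)^(-10)
= 7712.1234 * 0.613913
= 4734.5748


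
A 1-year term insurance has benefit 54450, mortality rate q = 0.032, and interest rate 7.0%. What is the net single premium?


NSP = benefit * q * v
v = 1/(1+i) = 0.934579
NSP = 54450 * 0.032 * 0.934579
= 1628.4112


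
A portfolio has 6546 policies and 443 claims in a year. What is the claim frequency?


frequency = claims / policies
= 443 / 6546
= 0.0677


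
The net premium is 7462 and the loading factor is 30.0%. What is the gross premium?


Gross = net * (1 + loading)
= 7462 * (1 + 0.3)
= 7462 * 1.3
= 9700.6


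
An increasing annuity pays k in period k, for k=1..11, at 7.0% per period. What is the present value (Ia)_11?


(Ia)_n = sum_{k=1}^{n} k * v^k, v = 1/(1+i)
v = 0.934579
Sum computed term by term:
(Ia)_11 = 39.9652


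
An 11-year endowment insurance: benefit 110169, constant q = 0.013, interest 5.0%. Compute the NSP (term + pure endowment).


Term component = 11223.4639
Pure endowment = 11_p_x * v^11 * benefit = 0.865942 * 0.584679 * 110169 = 55778.3672
NSP = 67001.8311


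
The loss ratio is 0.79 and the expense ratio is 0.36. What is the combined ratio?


Combined ratio = loss ratio + expense ratio
= 0.79 + 0.36
= 1.15


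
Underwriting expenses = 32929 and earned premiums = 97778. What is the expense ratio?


Expense ratio = expenses / premiums
= 32929 / 97778
= 0.3368


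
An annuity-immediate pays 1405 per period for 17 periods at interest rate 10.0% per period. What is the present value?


PV = PMT * (1 - (1+i)^(-n)) / i
= 1405 * (1 - (1+0.1)^(-17)) / 0.1
= 1405 * (1 - 0.197845) / 0.1
= 1405 * 8.021553
= 11270.2824


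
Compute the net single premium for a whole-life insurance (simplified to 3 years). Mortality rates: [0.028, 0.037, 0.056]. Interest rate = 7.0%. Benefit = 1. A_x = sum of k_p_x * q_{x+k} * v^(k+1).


v = 0.934579
Year 0: k_p_x=1.0, q=0.028, term=0.026168
Year 1: k_p_x=0.972, q=0.037, term=0.031412
Year 2: k_p_x=0.936036, q=0.056, term=0.042789
A_x = 0.1004


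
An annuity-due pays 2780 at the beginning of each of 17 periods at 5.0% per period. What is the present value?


PV_due = PMT * (1-(1+i)^(-n))/i * (1+i)
PV_immediate = 31341.9042
PV_due = 31341.9042 * 1.05
= 32908.9994


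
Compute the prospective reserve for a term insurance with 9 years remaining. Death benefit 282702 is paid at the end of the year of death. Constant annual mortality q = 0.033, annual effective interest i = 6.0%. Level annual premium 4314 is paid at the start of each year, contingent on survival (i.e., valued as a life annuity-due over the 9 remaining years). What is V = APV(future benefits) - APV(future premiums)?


v = 1/(1+i) = 0.943396
APV(future benefits) per unit = sum_{k=0}^{8} k_p_x * q * v^(k+1) = 0.199558
APV(future benefits) = 282702 * 0.199558 = 56415.5505
Life annuity-due factor ä_{x:9} = sum_{k=0}^{8} k_p_x * v^k = 6.410057
APV(future premiums) = 4314 * 6.410057 = 27652.9848
V = 56415.5505 - 27652.9848
= 28762.5657


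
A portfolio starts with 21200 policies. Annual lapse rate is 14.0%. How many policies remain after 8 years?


remaining = initial * (1 - lapse)^years
= 21200 * (1 - 0.14)^8
= 21200 * 0.299218
= 6343.4201


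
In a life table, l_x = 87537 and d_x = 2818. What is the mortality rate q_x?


q_x = d_x / l_x
= 2818 / 87537
= 0.0322


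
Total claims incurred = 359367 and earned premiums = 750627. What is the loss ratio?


Loss ratio = claims / premiums
= 359367 / 750627
= 0.4788


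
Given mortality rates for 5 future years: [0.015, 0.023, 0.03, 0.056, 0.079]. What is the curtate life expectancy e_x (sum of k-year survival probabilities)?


e_x = sum_{k=1}^{n} k_p_x
k_p_x values:
  1_p_x = 0.985
  2_p_x = 0.962345
  3_p_x = 0.933475
  4_p_x = 0.8812
  5_p_x = 0.811585
e_x = 4.5736


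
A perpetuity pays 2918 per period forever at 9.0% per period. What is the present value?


PV = PMT / i
= 2918 / 0.09
= 32422.2222


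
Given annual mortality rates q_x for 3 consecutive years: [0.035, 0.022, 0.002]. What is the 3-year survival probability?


p_k = 1 - q_k for each year
Survival = product of (1 - q_k)
= 0.965 * 0.978 * 0.998
= 0.9419


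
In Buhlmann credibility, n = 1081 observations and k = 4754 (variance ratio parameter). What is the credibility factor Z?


Z = n / (n + k)
= 1081 / (1081 + 4754)
= 1081 / 5835
= 0.1853


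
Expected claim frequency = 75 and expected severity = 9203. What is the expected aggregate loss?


E[S] = E[N] * E[X]
= 75 * 9203
= 690225


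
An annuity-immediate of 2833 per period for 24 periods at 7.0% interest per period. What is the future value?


FV = PMT * ((1+i)^n - 1) / i
= 2833 * ((1.07)^24 - 1) / 0.07
= 2833 * (5.072367 - 1) / 0.07
= 164814.5083


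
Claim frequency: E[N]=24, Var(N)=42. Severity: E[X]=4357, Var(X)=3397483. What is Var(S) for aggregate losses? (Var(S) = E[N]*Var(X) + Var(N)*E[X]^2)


Var(S) = E[N]*Var(X) + Var(N)*E[X]^2
= 24*3397483 + 42*4357^2
= 81539592 + 797304858
= 8.7884e+08


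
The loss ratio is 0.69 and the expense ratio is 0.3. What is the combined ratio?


Combined ratio = loss ratio + expense ratio
= 0.69 + 0.3
= 0.99


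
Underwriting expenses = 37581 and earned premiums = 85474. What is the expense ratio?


Expense ratio = expenses / premiums
= 37581 / 85474
= 0.4397


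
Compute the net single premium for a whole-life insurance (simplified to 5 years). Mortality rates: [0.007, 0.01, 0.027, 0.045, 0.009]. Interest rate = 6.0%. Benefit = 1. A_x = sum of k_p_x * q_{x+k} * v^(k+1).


v = 0.943396
Year 0: k_p_x=1.0, q=0.007, term=0.006604
Year 1: k_p_x=0.993, q=0.01, term=0.008838
Year 2: k_p_x=0.98307, q=0.027, term=0.022286
Year 3: k_p_x=0.956527, q=0.045, term=0.034095
Year 4: k_p_x=0.913483, q=0.009, term=0.006143
A_x = 0.078


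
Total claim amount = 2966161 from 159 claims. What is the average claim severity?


severity = total / number
= 2966161 / 159
= 18655.1006


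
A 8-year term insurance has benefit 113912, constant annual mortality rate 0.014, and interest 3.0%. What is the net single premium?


NSP = benefit * sum_{k=0}^{n-1} k_p_x * q * v^(k+1)
With constant q=0.014, v=0.970874
Sum = 0.093797
NSP = 113912 * 0.093797
= 10684.6385


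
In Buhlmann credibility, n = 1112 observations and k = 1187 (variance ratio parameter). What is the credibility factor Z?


Z = n / (n + k)
= 1112 / (1112 + 1187)
= 1112 / 2299
= 0.4837


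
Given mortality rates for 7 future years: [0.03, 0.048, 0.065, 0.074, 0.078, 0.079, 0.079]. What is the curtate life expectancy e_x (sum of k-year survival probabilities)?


e_x = sum_{k=1}^{n} k_p_x
k_p_x values:
  1_p_x = 0.97
  2_p_x = 0.92344
  3_p_x = 0.863416
  4_p_x = 0.799524
  5_p_x = 0.737161
  6_p_x = 0.678925
  7_p_x = 0.62529
e_x = 5.5978


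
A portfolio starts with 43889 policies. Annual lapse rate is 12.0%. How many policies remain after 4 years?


remaining = initial * (1 - lapse)^years
= 43889 * (1 - 0.12)^4
= 43889 * 0.599695
= 26320.0297


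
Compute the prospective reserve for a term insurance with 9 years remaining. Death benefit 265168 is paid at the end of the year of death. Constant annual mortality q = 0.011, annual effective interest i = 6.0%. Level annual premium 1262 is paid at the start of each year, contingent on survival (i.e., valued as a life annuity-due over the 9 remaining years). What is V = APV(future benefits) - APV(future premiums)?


v = 1/(1+i) = 0.943396
APV(future benefits) per unit = sum_{k=0}^{8} k_p_x * q * v^(k+1) = 0.071916
APV(future benefits) = 265168 * 0.071916 = 19069.8704
Life annuity-due factor ä_{x:9} = sum_{k=0}^{8} k_p_x * v^k = 6.930105
APV(future premiums) = 1262 * 6.930105 = 8745.7924
V = 19069.8704 - 8745.7924
= 10324.078


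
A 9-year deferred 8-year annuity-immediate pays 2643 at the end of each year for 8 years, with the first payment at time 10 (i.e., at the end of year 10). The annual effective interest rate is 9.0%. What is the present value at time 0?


PV at time 9 of the 8-year annuity-immediate:
a_n = 2643 * (1-(1+0.09)^(-8))/0.09 = 14628.5269
Discount back 9 years to time 0:
PV = 14628.5269 * (1+0.09)^(-9)
= 14628.5269 * 0.460428
= 6735.3802


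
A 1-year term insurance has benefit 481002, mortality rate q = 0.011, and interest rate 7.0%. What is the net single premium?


NSP = benefit * q * v
v = 1/(1+i) = 0.934579
NSP = 481002 * 0.011 * 0.934579
= 4944.8804


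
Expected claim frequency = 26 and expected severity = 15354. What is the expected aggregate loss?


E[S] = E[N] * E[X]
= 26 * 15354
= 399204


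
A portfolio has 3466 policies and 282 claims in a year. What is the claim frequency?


frequency = claims / policies
= 282 / 3466
= 0.0814


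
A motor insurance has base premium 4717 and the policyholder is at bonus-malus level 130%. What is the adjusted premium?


adjusted = base * BM_level / 100
= 4717 * 130 / 100
= 4717 * 1.3
= 6132.1


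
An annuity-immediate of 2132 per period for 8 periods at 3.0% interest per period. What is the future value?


FV = PMT * ((1+i)^n - 1) / i
= 2132 * ((1.03)^8 - 1) / 0.03
= 2132 * (1.26677 - 1) / 0.03
= 18958.4605


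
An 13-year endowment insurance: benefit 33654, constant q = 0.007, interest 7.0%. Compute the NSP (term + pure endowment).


Term component = 1900.6902
Pure endowment = 13_p_x * v^13 * benefit = 0.912726 * 0.414964 * 33654 = 12746.4079
NSP = 14647.0981


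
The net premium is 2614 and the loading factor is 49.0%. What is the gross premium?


Gross = net * (1 + loading)
= 2614 * (1 + 0.49)
= 2614 * 1.49
= 3894.86


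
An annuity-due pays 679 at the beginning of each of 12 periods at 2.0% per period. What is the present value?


PV_due = PMT * (1-(1+i)^(-n))/i * (1+i)
PV_immediate = 7180.6567
PV_due = 7180.6567 * 1.02
= 7324.2698


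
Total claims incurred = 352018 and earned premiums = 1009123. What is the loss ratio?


Loss ratio = claims / premiums
= 352018 / 1009123
= 0.3488


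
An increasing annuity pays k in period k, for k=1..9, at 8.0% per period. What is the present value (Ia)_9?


(Ia)_n = sum_{k=1}^{n} k * v^k, v = 1/(1+i)
v = 0.925926
Sum computed term by term:
(Ia)_9 = 28.055


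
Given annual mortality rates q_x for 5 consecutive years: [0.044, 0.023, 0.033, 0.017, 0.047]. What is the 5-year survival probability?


p_k = 1 - q_k for each year
Survival = product of (1 - q_k)
= 0.956 * 0.977 * 0.967 * 0.983 * 0.953
= 0.8461


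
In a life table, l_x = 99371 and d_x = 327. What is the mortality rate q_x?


q_x = d_x / l_x
= 327 / 99371
= 0.0033


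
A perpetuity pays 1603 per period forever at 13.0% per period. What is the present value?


PV = PMT / i
= 1603 / 0.13
= 12330.7692


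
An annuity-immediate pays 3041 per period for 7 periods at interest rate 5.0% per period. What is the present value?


PV = PMT * (1 - (1+i)^(-n)) / i
= 3041 * (1 - (1+0.05)^(-7)) / 0.05
= 3041 * (1 - 0.710681) / 0.05
= 3041 * 5.786373
= 17596.3615


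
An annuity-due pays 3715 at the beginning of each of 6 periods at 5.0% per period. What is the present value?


PV_due = PMT * (1-(1+i)^(-n))/i * (1+i)
PV_immediate = 18856.196
PV_due = 18856.196 * 1.05
= 19799.0058


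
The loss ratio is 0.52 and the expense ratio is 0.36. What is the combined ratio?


Combined ratio = loss ratio + expense ratio
= 0.52 + 0.36
= 0.88


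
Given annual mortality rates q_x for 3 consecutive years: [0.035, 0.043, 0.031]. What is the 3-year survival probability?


p_k = 1 - q_k for each year
Survival = product of (1 - q_k)
= 0.965 * 0.957 * 0.969
= 0.8949


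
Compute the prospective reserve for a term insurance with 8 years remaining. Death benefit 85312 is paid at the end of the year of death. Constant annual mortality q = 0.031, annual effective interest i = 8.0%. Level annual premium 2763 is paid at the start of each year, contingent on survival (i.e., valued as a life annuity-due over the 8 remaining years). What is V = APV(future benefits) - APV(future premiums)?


v = 1/(1+i) = 0.925926
APV(future benefits) per unit = sum_{k=0}^{7} k_p_x * q * v^(k+1) = 0.161995
APV(future benefits) = 85312 * 0.161995 = 13820.1385
Life annuity-due factor ä_{x:8} = sum_{k=0}^{7} k_p_x * v^k = 5.643705
APV(future premiums) = 2763 * 5.643705 = 15593.558
V = 13820.1385 - 15593.558
= -1773.4195


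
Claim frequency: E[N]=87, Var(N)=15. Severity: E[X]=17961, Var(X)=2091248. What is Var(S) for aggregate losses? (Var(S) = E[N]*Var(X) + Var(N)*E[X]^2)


Var(S) = E[N]*Var(X) + Var(N)*E[X]^2
= 87*2091248 + 15*17961^2
= 181938576 + 4838962815
= 5.0209e+09


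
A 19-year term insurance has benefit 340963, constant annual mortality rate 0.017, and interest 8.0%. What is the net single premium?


NSP = benefit * sum_{k=0}^{n-1} k_p_x * q * v^(k+1)
With constant q=0.017, v=0.925926
Sum = 0.145939
NSP = 340963 * 0.145939
= 49759.8571


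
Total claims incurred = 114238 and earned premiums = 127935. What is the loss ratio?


Loss ratio = claims / premiums
= 114238 / 127935
= 0.8929


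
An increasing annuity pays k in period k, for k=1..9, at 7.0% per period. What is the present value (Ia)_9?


(Ia)_n = sum_{k=1}^{n} k * v^k, v = 1/(1+i)
v = 0.934579
Sum computed term by term:
(Ia)_9 = 29.6556


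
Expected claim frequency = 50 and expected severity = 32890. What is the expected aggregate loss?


E[S] = E[N] * E[X]
= 50 * 32890
= 1.6445e+06


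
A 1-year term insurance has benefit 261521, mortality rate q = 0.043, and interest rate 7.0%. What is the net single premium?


NSP = benefit * q * v
v = 1/(1+i) = 0.934579
NSP = 261521 * 0.043 * 0.934579
= 10509.7224


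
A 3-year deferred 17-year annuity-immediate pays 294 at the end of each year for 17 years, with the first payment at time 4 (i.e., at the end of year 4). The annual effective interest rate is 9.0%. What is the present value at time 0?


PV at time 3 of the 17-year annuity-immediate:
a_n = 294 * (1-(1+0.09)^(-17))/0.09 = 2511.8276
Discount back 3 years to time 0:
PV = 2511.8276 * (1+0.09)^(-3)
= 2511.8276 * 0.772183
= 1939.5918


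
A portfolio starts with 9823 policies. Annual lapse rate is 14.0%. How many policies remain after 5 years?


remaining = initial * (1 - lapse)^years
= 9823 * (1 - 0.14)^5
= 9823 * 0.470427
= 4621.0046


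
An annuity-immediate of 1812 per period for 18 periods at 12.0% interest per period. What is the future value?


FV = PMT * ((1+i)^n - 1) / i
= 1812 * ((1.12)^18 - 1) / 0.12
= 1812 * (7.689966 - 1) / 0.12
= 101018.4835


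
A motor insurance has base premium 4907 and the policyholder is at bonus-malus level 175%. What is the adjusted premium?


adjusted = base * BM_level / 100
= 4907 * 175 / 100
= 4907 * 1.75
= 8587.25


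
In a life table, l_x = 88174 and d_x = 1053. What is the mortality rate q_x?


q_x = d_x / l_x
= 1053 / 88174
= 0.0119


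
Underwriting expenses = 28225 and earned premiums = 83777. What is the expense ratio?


Expense ratio = expenses / premiums
= 28225 / 83777
= 0.3369


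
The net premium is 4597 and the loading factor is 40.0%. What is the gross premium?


Gross = net * (1 + loading)
= 4597 * (1 + 0.4)
= 4597 * 1.4
= 6435.8


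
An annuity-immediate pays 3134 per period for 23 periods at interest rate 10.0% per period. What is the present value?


PV = PMT * (1 - (1+i)^(-n)) / i
= 3134 * (1 - (1+0.1)^(-23)) / 0.1
= 3134 * (1 - 0.111678) / 0.1
= 3134 * 8.883218
= 27840.0065


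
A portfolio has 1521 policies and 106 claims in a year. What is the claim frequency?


frequency = claims / policies
= 106 / 1521
= 0.0697


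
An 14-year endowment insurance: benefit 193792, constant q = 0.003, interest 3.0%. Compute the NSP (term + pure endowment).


Term component = 6449.9991
Pure endowment = 14_p_x * v^14 * benefit = 0.958809 * 0.661118 * 193792 = 122842.0104
NSP = 129292.0094


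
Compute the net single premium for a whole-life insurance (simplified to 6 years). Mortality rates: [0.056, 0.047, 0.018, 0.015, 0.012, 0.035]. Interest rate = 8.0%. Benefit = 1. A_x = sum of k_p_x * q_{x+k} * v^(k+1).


v = 0.925926
Year 0: k_p_x=1.0, q=0.056, term=0.051852
Year 1: k_p_x=0.944, q=0.047, term=0.038038
Year 2: k_p_x=0.899632, q=0.018, term=0.012855
Year 3: k_p_x=0.883439, q=0.015, term=0.00974
Year 4: k_p_x=0.870187, q=0.012, term=0.007107
Year 5: k_p_x=0.859745, q=0.035, term=0.018962
A_x = 0.1386


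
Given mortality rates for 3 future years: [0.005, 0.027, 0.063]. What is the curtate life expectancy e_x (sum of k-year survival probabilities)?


e_x = sum_{k=1}^{n} k_p_x
k_p_x values:
  1_p_x = 0.995
  2_p_x = 0.968135
  3_p_x = 0.907142
e_x = 2.8703


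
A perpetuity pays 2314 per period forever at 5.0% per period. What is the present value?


PV = PMT / i
= 2314 / 0.05
= 46280.0


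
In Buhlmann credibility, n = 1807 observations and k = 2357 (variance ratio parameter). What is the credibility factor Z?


Z = n / (n + k)
= 1807 / (1807 + 2357)
= 1807 / 4164
= 0.434


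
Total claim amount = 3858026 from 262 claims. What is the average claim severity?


severity = total / number
= 3858026 / 262
= 14725.2901


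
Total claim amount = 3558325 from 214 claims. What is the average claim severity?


severity = total / number
= 3558325 / 214
= 16627.6869


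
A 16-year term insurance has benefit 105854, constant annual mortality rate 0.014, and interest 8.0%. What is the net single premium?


NSP = benefit * sum_{k=0}^{n-1} k_p_x * q * v^(k+1)
With constant q=0.014, v=0.925926
Sum = 0.114242
NSP = 105854 * 0.114242
= 12093.0215


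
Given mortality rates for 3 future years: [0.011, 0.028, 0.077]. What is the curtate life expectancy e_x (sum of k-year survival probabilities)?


e_x = sum_{k=1}^{n} k_p_x
k_p_x values:
  1_p_x = 0.989
  2_p_x = 0.961308
  3_p_x = 0.887287
e_x = 2.8376


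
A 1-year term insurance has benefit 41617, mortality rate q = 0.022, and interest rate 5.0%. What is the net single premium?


NSP = benefit * q * v
v = 1/(1+i) = 0.952381
NSP = 41617 * 0.022 * 0.952381
= 871.9752


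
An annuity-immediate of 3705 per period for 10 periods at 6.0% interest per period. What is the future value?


FV = PMT * ((1+i)^n - 1) / i
= 3705 * ((1.06)^10 - 1) / 0.06
= 3705 * (1.790848 - 1) / 0.06
= 48834.8453


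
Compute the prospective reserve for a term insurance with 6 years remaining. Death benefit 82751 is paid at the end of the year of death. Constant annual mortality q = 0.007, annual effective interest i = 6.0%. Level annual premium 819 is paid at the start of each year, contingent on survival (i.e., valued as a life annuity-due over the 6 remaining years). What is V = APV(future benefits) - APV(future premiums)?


v = 1/(1+i) = 0.943396
APV(future benefits) per unit = sum_{k=0}^{5} k_p_x * q * v^(k+1) = 0.033865
APV(future benefits) = 82751 * 0.033865 = 2802.3457
Life annuity-due factor ä_{x:6} = sum_{k=0}^{5} k_p_x * v^k = 5.128098
APV(future premiums) = 819 * 5.128098 = 4199.9119
V = 2802.3457 - 4199.9119
= -1397.5662


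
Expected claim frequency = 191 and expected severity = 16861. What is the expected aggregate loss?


E[S] = E[N] * E[X]
= 191 * 16861
= 3.2205e+06


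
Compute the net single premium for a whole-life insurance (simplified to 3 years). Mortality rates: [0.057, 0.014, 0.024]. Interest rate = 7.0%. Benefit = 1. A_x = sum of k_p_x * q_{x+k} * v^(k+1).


v = 0.934579
Year 0: k_p_x=1.0, q=0.057, term=0.053271
Year 1: k_p_x=0.943, q=0.014, term=0.011531
Year 2: k_p_x=0.929798, q=0.024, term=0.018216
A_x = 0.083


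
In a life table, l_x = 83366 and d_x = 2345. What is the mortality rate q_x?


q_x = d_x / l_x
= 2345 / 83366
= 0.0281


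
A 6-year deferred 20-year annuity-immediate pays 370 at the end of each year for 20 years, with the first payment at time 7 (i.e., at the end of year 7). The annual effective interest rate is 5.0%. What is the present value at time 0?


PV at time 6 of the 20-year annuity-immediate:
a_n = 370 * (1-(1+0.05)^(-20))/0.05 = 4611.0178
Discount back 6 years to time 0:
PV = 4611.0178 * (1+0.05)^(-6)
= 4611.0178 * 0.746215
= 3440.8125


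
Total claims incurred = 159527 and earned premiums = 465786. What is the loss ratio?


Loss ratio = claims / premiums
= 159527 / 465786
= 0.3425


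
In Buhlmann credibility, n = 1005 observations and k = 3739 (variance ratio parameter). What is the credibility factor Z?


Z = n / (n + k)
= 1005 / (1005 + 3739)
= 1005 / 4744
= 0.2118


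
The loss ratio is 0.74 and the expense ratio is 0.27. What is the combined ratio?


Combined ratio = loss ratio + expense ratio
= 0.74 + 0.27
= 1.01


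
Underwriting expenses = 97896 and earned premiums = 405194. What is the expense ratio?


Expense ratio = expenses / premiums
= 97896 / 405194
= 0.2416


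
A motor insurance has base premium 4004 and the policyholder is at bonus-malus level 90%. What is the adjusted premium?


adjusted = base * BM_level / 100
= 4004 * 90 / 100
= 4004 * 0.9
= 3603.6


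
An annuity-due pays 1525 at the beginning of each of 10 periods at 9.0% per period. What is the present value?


PV_due = PMT * (1-(1+i)^(-n))/i * (1+i)
PV_immediate = 9786.928
PV_due = 9786.928 * 1.09
= 10667.7515


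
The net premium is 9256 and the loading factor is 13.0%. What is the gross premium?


Gross = net * (1 + loading)
= 9256 * (1 + 0.13)
= 9256 * 1.13
= 10459.28


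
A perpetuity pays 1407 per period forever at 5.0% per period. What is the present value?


PV = PMT / i
= 1407 / 0.05
= 28140.0


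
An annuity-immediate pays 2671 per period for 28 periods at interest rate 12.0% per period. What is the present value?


PV = PMT * (1 - (1+i)^(-n)) / i
= 2671 * (1 - (1+0.12)^(-28)) / 0.12
= 2671 * (1 - 0.041869) / 0.12
= 2671 * 7.984423
= 21326.3932


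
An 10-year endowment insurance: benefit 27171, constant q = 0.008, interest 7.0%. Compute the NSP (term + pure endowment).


Term component = 1479.4551
Pure endowment = 10_p_x * v^10 * benefit = 0.922819 * 0.508349 * 27171 = 12746.3127
NSP = 14225.7678


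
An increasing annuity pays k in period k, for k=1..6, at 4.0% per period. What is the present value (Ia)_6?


(Ia)_n = sum_{k=1}^{n} k * v^k, v = 1/(1+i)
v = 0.961538
Sum computed term by term:
(Ia)_6 = 17.7484


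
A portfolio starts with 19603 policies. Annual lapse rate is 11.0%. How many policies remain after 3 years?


remaining = initial * (1 - lapse)^years
= 19603 * (1 - 0.11)^3
= 19603 * 0.704969
= 13819.5073


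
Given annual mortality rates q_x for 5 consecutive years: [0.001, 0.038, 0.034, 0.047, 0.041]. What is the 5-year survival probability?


p_k = 1 - q_k for each year
Survival = product of (1 - q_k)
= 0.999 * 0.962 * 0.966 * 0.953 * 0.959
= 0.8485


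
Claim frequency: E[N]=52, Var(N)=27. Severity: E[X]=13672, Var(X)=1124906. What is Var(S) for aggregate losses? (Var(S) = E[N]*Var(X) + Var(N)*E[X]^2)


Var(S) = E[N]*Var(X) + Var(N)*E[X]^2
= 52*1124906 + 27*13672^2
= 58495112 + 5046936768
= 5.1054e+09


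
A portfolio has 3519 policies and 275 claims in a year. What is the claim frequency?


frequency = claims / policies
= 275 / 3519
= 0.0781


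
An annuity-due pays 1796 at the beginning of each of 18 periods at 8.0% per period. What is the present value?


PV_due = PMT * (1-(1+i)^(-n))/i * (1+i)
PV_immediate = 16831.9093
PV_due = 16831.9093 * 1.08
= 18178.462


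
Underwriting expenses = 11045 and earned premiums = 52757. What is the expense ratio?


Expense ratio = expenses / premiums
= 11045 / 52757
= 0.2094


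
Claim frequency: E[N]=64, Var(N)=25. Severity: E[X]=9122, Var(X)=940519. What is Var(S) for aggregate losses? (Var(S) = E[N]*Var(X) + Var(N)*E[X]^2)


Var(S) = E[N]*Var(X) + Var(N)*E[X]^2
= 64*940519 + 25*9122^2
= 60193216 + 2080272100
= 2.1405e+09


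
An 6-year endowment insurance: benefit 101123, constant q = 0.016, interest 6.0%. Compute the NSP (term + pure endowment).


Term component = 7665.4573
Pure endowment = 6_p_x * v^6 * benefit = 0.907759 * 0.704961 * 101123 = 64712.0778
NSP = 72377.5351


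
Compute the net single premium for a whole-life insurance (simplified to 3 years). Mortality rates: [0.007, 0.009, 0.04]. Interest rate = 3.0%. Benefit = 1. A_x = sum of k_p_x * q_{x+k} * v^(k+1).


v = 0.970874
Year 0: k_p_x=1.0, q=0.007, term=0.006796
Year 1: k_p_x=0.993, q=0.009, term=0.008424
Year 2: k_p_x=0.984063, q=0.04, term=0.036022
A_x = 0.0512


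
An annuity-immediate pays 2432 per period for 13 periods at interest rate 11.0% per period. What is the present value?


PV = PMT * (1 - (1+i)^(-n)) / i
= 2432 * (1 - (1+0.11)^(-13)) / 0.11
= 2432 * (1 - 0.257514) / 0.11
= 2432 * 6.74987
= 16415.6848


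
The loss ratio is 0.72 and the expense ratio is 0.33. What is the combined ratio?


Combined ratio = loss ratio + expense ratio
= 0.72 + 0.33
= 1.05
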